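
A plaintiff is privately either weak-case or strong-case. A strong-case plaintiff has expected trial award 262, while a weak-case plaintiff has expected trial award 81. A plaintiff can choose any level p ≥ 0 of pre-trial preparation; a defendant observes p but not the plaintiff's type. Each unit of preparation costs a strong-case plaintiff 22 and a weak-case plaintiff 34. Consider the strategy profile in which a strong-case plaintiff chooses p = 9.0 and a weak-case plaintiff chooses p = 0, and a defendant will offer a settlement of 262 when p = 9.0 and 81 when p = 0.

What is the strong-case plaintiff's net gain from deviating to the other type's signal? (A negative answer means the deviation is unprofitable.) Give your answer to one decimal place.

17.0

Playing p = 9.0 the strong-case plaintiff receives 262 − 22 × 9.0 = 64.
Deviating to p = 0 yields 81 instead.
Gain from deviating: 81 − 64 = 17.0.
The gain is positive, so the strong-case type's incentive-compatibility constraint is violated — this profile is not a separating equilibrium.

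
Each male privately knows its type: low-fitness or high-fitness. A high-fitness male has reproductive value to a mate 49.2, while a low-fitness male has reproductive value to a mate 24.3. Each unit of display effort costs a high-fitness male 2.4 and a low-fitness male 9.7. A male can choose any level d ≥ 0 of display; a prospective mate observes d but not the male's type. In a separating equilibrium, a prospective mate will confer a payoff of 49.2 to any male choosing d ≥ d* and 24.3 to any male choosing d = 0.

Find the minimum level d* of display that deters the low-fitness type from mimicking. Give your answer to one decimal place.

2.6

A low-fitness male choosing d = 0 receives 24.3.
Imitating at d* instead would pay 49.2 at cost 9.7·d*, netting 49.2 − 9.7·d*.
Indifference: 24.3 = 49.2 − 9.7·d*, so d* = (49.2 − 24.3) / 9.7 ≈ 2.6.
This is the low-fitness type's binding incentive-compatibility constraint; any d ≥ 2.6 sustains separation on that side.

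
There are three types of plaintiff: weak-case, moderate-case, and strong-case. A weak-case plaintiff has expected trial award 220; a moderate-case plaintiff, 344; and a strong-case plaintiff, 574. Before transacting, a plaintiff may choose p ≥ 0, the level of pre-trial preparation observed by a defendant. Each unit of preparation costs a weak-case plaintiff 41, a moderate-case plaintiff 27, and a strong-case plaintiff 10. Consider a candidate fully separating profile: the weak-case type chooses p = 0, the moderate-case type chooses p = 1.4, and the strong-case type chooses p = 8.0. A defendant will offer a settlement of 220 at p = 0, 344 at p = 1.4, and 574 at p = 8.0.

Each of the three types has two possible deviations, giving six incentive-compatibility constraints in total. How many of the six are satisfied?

Strong-case (own payoff 574 − 10×8.0 = 494): to p=0 gives 220 → no gain ✓; to p=1.4 gives 344 − 10×1.4 = 330 → no gain ✓.
Moderate-case (own payoff 344 − 27×1.4 = 306.2): to p=0 gives 220 → no gain ✓; to p=8.0 gives 574 − 27×8.0 = 358 → profitable ✗.
Weak-case (own payoff 220): to p=1.4 gives 344 − 41×1.4 = 286.6 → profitable ✗; to p=8.0 gives 574 − 41×8.0 = 246 → profitable ✗.
3 of the 6 constraints hold; not an equilibrium.

3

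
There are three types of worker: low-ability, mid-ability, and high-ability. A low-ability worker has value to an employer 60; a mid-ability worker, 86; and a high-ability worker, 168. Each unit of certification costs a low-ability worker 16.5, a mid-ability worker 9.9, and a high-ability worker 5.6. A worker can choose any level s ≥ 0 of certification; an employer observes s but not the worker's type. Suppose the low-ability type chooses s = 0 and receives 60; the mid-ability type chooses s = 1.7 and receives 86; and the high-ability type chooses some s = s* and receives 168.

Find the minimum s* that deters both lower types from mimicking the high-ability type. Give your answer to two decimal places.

9.98

Mid-ability type (on-path payoff 86 − 9.9×1.7 = 69.17) won't mimic when 69.17 ≥ 168 − 9.9·s*, i.e. s* ≥ 9.98.
Low-ability type (on-path payoff 60) won't mimic when 60 ≥ 168 − 16.5·s*, i.e. s* ≥ 6.55.
Both must hold, so s* = max(6.55, 9.98) = 9.98. The mid-ability type's constraint binds.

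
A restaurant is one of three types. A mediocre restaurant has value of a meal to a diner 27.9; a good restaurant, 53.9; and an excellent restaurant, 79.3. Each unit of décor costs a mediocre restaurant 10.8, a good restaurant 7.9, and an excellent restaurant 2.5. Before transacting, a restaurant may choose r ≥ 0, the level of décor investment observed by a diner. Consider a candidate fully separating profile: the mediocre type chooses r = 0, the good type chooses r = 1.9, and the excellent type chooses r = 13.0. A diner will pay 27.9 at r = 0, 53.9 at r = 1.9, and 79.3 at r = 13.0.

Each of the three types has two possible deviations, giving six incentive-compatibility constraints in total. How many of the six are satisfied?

4

Good (own payoff 53.9 − 7.9×1.9 = 38.89): to r=0 gives 27.9 → no gain ✓; to r=13.0 gives 79.3 − 7.9×13.0 = -23.4 → no gain ✓.
Excellent (own payoff 79.3 − 2.5×13.0 = 46.8): to r=0 gives 27.9 → no gain ✓; to r=1.9 gives 53.9 − 2.5×1.9 = 49.15 → profitable ✗.
Mediocre (own payoff 27.9): to r=1.9 gives 53.9 − 10.8×1.9 = 33.38 → profitable ✗; to r=13.0 gives 79.3 − 10.8×13.0 = -61.1 → no gain ✓.
4 of the 6 constraints hold; not an equilibrium.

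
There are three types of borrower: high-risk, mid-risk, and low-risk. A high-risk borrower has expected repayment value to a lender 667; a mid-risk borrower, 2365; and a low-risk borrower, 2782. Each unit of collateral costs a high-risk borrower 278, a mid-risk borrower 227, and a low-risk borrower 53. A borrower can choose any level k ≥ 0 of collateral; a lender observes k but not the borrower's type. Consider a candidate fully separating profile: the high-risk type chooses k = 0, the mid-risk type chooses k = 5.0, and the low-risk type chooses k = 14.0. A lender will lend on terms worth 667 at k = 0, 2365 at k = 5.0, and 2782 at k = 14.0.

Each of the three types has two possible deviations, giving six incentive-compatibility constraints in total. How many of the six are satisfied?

Mid-risk (own payoff 2365 − 227×5.0 = 1230): to k=0 gives 667 → no gain ✓; to k=14.0 gives 2782 − 227×14.0 = -396 → no gain ✓.
Low-risk (own payoff 2782 − 53×14.0 = 2040): to k=0 gives 667 → no gain ✓; to k=5.0 gives 2365 − 53×5.0 = 2100 → profitable ✗.
High-risk (own payoff 667): to k=5.0 gives 2365 − 278×5.0 = 975 → profitable ✗; to k=14.0 gives 2782 − 278×14.0 = -1110 → no gain ✓.
4 of the 6 constraints hold; not an equilibrium.

4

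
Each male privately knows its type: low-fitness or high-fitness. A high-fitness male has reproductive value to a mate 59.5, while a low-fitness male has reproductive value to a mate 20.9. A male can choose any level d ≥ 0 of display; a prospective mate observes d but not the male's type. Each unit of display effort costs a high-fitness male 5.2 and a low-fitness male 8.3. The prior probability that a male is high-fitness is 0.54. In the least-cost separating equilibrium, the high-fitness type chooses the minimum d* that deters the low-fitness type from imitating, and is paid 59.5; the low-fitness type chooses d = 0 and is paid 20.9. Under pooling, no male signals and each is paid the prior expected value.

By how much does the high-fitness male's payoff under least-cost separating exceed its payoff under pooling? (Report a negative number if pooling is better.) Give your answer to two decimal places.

-6.43

Least-cost separating signal: d* solves 20.9 = 59.5 − 8.3·d*, so d* = (59.5 − 20.9)/8.3 ≈ 4.6506.
High-fitness type's separating payoff: 59.5 − 5.2 × d* = 59.5 − 5.2 × (59.5 − 20.9)/8.3 = 59.5 − 200.72/8.3 ≈ 35.3169.
Pooling payoff: 0.54 × 59.5 + 0.46 × 20.9 = 41.744.
Difference: 35.3169 − 41.744 = -6.4271, i.e. -6.43 to two decimal places.
The high-fitness type would prefer the pooling outcome.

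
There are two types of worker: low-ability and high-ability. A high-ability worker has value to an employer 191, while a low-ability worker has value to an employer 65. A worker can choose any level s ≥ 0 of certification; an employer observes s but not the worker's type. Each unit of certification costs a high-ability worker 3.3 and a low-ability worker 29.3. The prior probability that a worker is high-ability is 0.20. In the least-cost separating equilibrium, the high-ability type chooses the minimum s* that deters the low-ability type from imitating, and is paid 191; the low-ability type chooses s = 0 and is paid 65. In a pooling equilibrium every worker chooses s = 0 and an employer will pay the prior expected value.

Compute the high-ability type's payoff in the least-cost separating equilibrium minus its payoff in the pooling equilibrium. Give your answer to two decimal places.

Least-cost separating signal: s* solves 65 = 191 − 29.3·s*, so s* = (191 − 65)/29.3 ≈ 4.3003.
High-ability type's separating payoff: 191 − 3.3 × s* = 191 − 3.3 × (191 − 65)/29.3 = 191 − 415.8/29.3 ≈ 176.8089.
Pooling payoff: 0.20 × 191 + 0.80 × 65 = 90.2.
Difference: 176.8089 − 90.2 = 86.6089, i.e. 86.61 to two decimal places.
The high-ability type prefers to separate.

86.61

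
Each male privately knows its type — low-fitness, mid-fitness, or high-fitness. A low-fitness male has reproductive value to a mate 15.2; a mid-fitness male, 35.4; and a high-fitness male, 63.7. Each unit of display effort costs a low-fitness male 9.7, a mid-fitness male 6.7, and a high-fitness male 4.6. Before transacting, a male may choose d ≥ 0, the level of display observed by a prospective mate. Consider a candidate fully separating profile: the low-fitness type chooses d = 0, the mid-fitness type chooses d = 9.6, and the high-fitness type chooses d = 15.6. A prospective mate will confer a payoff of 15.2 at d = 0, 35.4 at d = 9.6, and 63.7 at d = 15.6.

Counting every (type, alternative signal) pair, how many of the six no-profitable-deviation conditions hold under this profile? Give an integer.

Low-fitness (own payoff 15.2): to d=9.6 gives 35.4 − 9.7×9.6 = -57.72 → no gain ✓; to d=15.6 gives 63.7 − 9.7×15.6 = -87.62 → no gain ✓.
Mid-fitness (own payoff 35.4 − 6.7×9.6 = -28.92): to d=0 gives 15.2 → profitable ✗; to d=15.6 gives 63.7 − 6.7×15.6 = -40.82 → no gain ✓.
High-fitness (own payoff 63.7 − 4.6×15.6 = -8.06): to d=0 gives 15.2 → profitable ✗; to d=9.6 gives 35.4 − 4.6×9.6 = -8.76 → no gain ✓.
4 of the 6 constraints hold; not an equilibrium.

4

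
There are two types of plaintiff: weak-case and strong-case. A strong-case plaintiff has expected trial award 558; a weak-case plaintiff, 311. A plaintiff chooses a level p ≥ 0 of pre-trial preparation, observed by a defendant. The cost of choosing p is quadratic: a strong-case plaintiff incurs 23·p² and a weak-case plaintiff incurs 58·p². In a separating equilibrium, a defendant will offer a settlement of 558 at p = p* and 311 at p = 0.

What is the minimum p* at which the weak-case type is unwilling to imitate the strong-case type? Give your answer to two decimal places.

2.06

The weak-case type at p = 0 receives 311; imitating at p* yields 558 − 58·p*².
Indifference: 311 = 558 − 58·p*², so p*² = (558 − 311) / 58 ≈ 4.2586.
p* = √4.2586 ≈ 2.06.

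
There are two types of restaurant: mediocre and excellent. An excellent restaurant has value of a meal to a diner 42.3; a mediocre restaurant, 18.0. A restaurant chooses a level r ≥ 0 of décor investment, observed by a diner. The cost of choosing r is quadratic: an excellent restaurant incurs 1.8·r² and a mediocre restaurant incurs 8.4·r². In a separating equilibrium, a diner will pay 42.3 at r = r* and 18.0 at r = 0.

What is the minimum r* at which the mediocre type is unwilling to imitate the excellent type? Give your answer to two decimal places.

The mediocre type at r = 0 receives 18.0; imitating at r* yields 42.3 − 8.4·r*².
Indifference: 18.0 = 42.3 − 8.4·r*², so r*² = (42.3 − 18.0) / 8.4 ≈ 2.8929.
r* = √2.8929 ≈ 1.70.

1.70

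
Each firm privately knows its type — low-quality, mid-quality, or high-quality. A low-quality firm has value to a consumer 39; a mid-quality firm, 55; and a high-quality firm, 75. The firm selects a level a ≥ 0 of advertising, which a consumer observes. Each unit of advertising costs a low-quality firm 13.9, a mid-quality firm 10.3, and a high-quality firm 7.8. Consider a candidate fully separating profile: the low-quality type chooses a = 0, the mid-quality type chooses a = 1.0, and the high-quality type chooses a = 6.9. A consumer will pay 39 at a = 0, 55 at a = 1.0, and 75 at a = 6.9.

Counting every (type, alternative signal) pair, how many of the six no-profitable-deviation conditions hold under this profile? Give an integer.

3

Mid-quality (own payoff 55 − 10.3×1.0 = 44.7): to a=0 gives 39 → no gain ✓; to a=6.9 gives 75 − 10.3×6.9 = 3.93 → no gain ✓.
Low-quality (own payoff 39): to a=1.0 gives 55 − 13.9×1.0 = 41.1 → profitable ✗; to a=6.9 gives 75 − 13.9×6.9 = -20.91 → no gain ✓.
High-quality (own payoff 75 − 7.8×6.9 = 21.18): to a=0 gives 39 → profitable ✗; to a=1.0 gives 55 − 7.8×1.0 = 47.2 → profitable ✗.
3 of the 6 constraints hold; not an equilibrium.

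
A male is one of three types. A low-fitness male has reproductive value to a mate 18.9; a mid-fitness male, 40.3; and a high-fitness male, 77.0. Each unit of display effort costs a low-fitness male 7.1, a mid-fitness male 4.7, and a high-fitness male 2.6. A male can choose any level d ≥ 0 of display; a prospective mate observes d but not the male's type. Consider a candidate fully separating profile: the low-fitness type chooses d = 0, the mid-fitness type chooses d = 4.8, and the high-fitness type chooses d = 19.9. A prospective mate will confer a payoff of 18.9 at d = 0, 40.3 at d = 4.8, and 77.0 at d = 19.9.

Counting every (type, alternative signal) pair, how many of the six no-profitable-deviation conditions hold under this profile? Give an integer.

Low-fitness (own payoff 18.9): to d=4.8 gives 40.3 − 7.1×4.8 = 6.22 → no gain ✓; to d=19.9 gives 77.0 − 7.1×19.9 = -64.29 → no gain ✓.
High-fitness (own payoff 77.0 − 2.6×19.9 = 25.26): to d=0 gives 18.9 → no gain ✓; to d=4.8 gives 40.3 − 2.6×4.8 = 27.82 → profitable ✗.
Mid-fitness (own payoff 40.3 − 4.7×4.8 = 17.74): to d=0 gives 18.9 → profitable ✗; to d=19.9 gives 77.0 − 4.7×19.9 = -16.53 → no gain ✓.
4 of the 6 constraints hold; not an equilibrium.

4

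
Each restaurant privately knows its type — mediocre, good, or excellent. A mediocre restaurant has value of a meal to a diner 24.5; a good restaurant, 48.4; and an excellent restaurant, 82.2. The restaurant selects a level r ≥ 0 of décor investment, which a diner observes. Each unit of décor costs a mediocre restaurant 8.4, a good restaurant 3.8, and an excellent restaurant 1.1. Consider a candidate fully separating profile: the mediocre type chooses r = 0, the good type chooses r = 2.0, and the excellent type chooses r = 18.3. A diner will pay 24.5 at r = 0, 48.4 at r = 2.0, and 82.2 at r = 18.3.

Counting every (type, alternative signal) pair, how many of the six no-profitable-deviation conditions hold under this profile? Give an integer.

5

Good (own payoff 48.4 − 3.8×2.0 = 40.8): to r=0 gives 24.5 → no gain ✓; to r=18.3 gives 82.2 − 3.8×18.3 = 12.66 → no gain ✓.
Excellent (own payoff 82.2 − 1.1×18.3 = 62.07): to r=0 gives 24.5 → no gain ✓; to r=2.0 gives 48.4 − 1.1×2.0 = 46.2 → no gain ✓.
Mediocre (own payoff 24.5): to r=2.0 gives 48.4 − 8.4×2.0 = 31.6 → profitable ✗; to r=18.3 gives 82.2 − 8.4×18.3 = -71.52 → no gain ✓.
5 of the 6 constraints hold; not an equilibrium.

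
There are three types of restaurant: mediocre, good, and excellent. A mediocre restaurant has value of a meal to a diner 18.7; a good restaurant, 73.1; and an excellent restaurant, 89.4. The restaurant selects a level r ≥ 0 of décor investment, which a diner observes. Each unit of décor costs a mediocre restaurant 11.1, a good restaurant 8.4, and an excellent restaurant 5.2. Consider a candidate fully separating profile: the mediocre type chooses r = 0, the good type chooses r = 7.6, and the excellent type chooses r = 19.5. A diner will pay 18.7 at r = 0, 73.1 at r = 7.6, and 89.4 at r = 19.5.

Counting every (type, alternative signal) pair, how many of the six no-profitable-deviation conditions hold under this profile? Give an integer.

3

Mediocre (own payoff 18.7): to r=7.6 gives 73.1 − 11.1×7.6 = -11.26 → no gain ✓; to r=19.5 gives 89.4 − 11.1×19.5 = -127.05 → no gain ✓.
Good (own payoff 73.1 − 8.4×7.6 = 9.26): to r=0 gives 18.7 → profitable ✗; to r=19.5 gives 89.4 − 8.4×19.5 = -74.4 → no gain ✓.
Excellent (own payoff 89.4 − 5.2×19.5 = -12): to r=0 gives 18.7 → profitable ✗; to r=7.6 gives 73.1 − 5.2×7.6 = 33.58 → profitable ✗.
3 of the 6 constraints hold; not an equilibrium.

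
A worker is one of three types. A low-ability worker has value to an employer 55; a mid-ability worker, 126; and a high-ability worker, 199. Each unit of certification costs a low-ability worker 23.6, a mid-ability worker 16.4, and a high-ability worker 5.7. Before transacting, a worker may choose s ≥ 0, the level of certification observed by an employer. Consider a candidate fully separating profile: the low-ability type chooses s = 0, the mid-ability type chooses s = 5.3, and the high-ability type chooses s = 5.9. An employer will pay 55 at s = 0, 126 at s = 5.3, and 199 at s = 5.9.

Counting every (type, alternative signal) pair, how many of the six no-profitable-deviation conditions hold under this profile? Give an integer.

3

Mid-ability (own payoff 126 − 16.4×5.3 = 39.08): to s=0 gives 55 → profitable ✗; to s=5.9 gives 199 − 16.4×5.9 = 102.24 → profitable ✗.
Low-ability (own payoff 55): to s=5.3 gives 126 − 23.6×5.3 = 0.92 → no gain ✓; to s=5.9 gives 199 − 23.6×5.9 = 59.76 → profitable ✗.
High-ability (own payoff 199 − 5.7×5.9 = 165.37): to s=0 gives 55 → no gain ✓; to s=5.3 gives 126 − 5.7×5.3 = 95.79 → no gain ✓.
3 of the 6 constraints hold; not an equilibrium.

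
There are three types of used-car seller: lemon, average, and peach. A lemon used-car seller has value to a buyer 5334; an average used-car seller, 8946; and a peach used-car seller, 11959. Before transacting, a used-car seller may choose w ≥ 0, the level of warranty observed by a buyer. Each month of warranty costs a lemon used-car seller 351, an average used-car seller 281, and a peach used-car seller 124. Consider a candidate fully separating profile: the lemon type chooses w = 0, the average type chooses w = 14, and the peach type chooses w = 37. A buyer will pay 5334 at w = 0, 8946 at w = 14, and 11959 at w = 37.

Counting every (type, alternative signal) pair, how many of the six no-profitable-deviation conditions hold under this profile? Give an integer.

Peach (own payoff 11959 − 124×37 = 7371): to w=0 gives 5334 → no gain ✓; to w=14 gives 8946 − 124×14 = 7210 → no gain ✓.
Average (own payoff 8946 − 281×14 = 5012): to w=0 gives 5334 → profitable ✗; to w=37 gives 11959 − 281×37 = 1562 → no gain ✓.
Lemon (own payoff 5334): to w=14 gives 8946 − 351×14 = 4032 → no gain ✓; to w=37 gives 11959 − 351×37 = -1028 → no gain ✓.
5 of the 6 constraints hold; not an equilibrium.

5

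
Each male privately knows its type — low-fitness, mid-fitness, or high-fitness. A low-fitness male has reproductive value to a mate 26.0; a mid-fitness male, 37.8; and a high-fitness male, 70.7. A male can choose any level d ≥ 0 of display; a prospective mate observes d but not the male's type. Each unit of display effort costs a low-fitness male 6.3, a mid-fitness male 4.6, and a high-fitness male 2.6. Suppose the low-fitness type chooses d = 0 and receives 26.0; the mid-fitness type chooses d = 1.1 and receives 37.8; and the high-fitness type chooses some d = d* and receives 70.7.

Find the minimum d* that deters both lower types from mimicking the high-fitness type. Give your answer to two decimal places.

8.25

Mid-fitness type (on-path payoff 37.8 − 4.6×1.1 = 32.74) won't mimic when 32.74 ≥ 70.7 − 4.6·d*, i.e. d* ≥ 8.25.
Low-fitness type (on-path payoff 26.0) won't mimic when 26.0 ≥ 70.7 − 6.3·d*, i.e. d* ≥ 7.10.
Both must hold, so d* = max(7.10, 8.25) = 8.25. The mid-fitness type's constraint binds.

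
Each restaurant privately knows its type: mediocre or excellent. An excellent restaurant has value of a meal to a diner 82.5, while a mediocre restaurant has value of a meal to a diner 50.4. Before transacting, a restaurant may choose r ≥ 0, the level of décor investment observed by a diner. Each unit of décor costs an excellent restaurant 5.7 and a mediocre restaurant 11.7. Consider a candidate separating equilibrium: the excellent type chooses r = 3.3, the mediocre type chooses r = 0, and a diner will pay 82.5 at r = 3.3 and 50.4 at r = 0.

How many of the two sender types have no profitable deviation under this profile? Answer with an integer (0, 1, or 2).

2

Mediocre type: stay at 0 → 50.4; mimic → 82.5 − 11.7 × 3.3 = 43.89. IC holds (50.4 ≥ 43.89).
Excellent type: signal → 82.5 − 5.7 × 3.3 = 63.69; deviate to 0 → 50.4. IC holds (63.69 ≥ 50.4).
2 of 2 constraints hold, so this is a separating equilibrium.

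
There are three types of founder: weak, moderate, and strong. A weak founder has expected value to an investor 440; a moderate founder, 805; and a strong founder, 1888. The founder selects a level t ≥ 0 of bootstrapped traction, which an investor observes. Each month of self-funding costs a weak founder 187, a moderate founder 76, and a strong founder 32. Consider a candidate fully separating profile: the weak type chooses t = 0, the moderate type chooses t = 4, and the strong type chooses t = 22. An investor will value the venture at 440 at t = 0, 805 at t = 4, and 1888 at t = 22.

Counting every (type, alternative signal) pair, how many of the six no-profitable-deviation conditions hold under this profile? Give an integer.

6

Moderate (own payoff 805 − 76×4 = 501): to t=0 gives 440 → no gain ✓; to t=22 gives 1888 − 76×22 = 216 → no gain ✓.
Weak (own payoff 440): to t=4 gives 805 − 187×4 = 57 → no gain ✓; to t=22 gives 1888 − 187×22 = -2226 → no gain ✓.
Strong (own payoff 1888 − 32×22 = 1184): to t=0 gives 440 → no gain ✓; to t=4 gives 805 − 32×4 = 677 → no gain ✓.
6 of the 6 constraints hold; this profile is a separating equilibrium.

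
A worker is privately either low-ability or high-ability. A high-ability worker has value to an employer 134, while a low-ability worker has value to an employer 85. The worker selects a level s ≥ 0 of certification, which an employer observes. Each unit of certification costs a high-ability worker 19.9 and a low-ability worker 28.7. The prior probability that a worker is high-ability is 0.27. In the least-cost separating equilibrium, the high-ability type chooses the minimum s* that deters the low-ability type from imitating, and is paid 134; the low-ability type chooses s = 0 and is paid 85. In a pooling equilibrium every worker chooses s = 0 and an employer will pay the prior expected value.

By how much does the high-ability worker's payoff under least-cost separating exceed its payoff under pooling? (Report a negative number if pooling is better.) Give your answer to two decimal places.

Least-cost separating signal: s* solves 85 = 134 − 28.7·s*, so s* = (134 − 85)/28.7 ≈ 1.7073.
High-ability type's separating payoff: 134 − 19.9 × s* = 134 − 19.9 × (134 − 85)/28.7 = 134 − 975.1/28.7 ≈ 100.0244.
Pooling payoff: 0.27 × 134 + 0.73 × 85 = 98.23.
Difference: 100.0244 − 98.23 = 1.7944, i.e. 1.79 to two decimal places.
The high-ability type prefers to separate.

1.79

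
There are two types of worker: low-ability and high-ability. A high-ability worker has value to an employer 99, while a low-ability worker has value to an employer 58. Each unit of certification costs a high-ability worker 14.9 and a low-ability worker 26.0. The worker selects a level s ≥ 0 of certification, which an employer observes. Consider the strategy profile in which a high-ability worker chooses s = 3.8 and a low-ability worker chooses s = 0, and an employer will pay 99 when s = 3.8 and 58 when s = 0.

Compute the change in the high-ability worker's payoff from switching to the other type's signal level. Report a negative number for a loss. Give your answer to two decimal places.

15.62

Playing s = 3.8 the high-ability worker receives 99 − 14.9 × 3.8 = 42.38.
Deviating to s = 0 yields 58 instead.
Gain from deviating: 58 − 42.38 = 15.62.
The gain is positive, so the high-ability type's incentive-compatibility constraint is violated — this profile is not a separating equilibrium.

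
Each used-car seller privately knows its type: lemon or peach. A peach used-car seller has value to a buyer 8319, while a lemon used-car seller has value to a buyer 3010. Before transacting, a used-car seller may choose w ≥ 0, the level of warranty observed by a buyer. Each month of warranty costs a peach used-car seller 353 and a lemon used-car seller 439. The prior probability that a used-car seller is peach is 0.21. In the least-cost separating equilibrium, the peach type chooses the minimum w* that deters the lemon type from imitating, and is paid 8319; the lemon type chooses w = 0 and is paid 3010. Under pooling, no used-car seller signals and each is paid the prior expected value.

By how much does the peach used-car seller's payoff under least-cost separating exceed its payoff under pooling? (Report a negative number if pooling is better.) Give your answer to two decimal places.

-74.86

Least-cost separating signal: w* solves 3010 = 8319 − 439·w*, so w* = (8319 − 3010)/439 ≈ 12.0934.
Peach type's separating payoff: 8319 − 353 × w* = 8319 − 353 × (8319 − 3010)/439 = 8319 − 1874077/439 ≈ 4050.0319.
Pooling payoff: 0.21 × 8319 + 0.79 × 3010 = 4124.89.
Difference: 4050.0319 − 4124.89 = -74.8581, i.e. -74.86 to two decimal places.
The peach type would prefer the pooling outcome.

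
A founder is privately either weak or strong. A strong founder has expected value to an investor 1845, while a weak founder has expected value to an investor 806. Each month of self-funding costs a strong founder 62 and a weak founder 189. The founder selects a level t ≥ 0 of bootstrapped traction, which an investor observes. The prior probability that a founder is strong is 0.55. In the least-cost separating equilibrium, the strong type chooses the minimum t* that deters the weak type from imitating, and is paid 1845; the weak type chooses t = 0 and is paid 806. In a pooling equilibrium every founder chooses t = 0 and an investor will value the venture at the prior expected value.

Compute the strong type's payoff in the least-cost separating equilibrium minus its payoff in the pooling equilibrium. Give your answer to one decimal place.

Least-cost separating signal: t* solves 806 = 1845 − 189·t*, so t* = (1845 − 806)/189 ≈ 5.4974.
Strong type's separating payoff: 1845 − 62 × t* = 1845 − 62 × (1845 − 806)/189 = 1845 − 64418/189 ≈ 1504.164.
Pooling payoff: 0.55 × 1845 + 0.45 × 806 = 1377.45.
Difference: 1504.164 − 1377.45 = 126.714, i.e. 126.7 to one decimal place.
The strong type prefers to separate.

126.7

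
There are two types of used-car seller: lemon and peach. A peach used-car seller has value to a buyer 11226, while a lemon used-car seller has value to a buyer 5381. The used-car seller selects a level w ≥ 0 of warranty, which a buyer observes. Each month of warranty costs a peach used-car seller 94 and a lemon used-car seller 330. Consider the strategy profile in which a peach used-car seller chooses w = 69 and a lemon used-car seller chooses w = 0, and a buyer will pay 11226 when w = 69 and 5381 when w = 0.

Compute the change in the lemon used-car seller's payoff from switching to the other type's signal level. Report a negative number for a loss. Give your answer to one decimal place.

-16925.0

Playing w = 0 the lemon used-car seller receives 5381.
Deviating to w = 69 brings payment 11226 at cost 330 × 69 = 22770, netting -11544.
Gain from deviating: -11544 − 5381 = -16925.0.
The gain is negative, so the lemon type's incentive-compatibility constraint is satisfied.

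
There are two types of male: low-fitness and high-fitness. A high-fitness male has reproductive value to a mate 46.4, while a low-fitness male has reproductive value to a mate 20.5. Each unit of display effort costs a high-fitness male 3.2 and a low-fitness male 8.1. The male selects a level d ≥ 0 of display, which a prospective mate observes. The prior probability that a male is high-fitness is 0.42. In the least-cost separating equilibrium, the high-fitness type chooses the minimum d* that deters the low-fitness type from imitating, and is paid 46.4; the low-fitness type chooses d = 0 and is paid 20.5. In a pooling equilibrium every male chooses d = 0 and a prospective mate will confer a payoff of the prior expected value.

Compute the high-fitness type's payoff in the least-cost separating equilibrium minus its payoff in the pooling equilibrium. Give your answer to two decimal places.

4.79

Least-cost separating signal: d* solves 20.5 = 46.4 − 8.1·d*, so d* = (46.4 − 20.5)/8.1 ≈ 3.1975.
High-fitness type's separating payoff: 46.4 − 3.2 × d* = 46.4 − 3.2 × (46.4 − 20.5)/8.1 = 46.4 − 82.88/8.1 ≈ 36.1679.
Pooling payoff: 0.42 × 46.4 + 0.58 × 20.5 = 31.378.
Difference: 36.1679 − 31.378 = 4.7899, i.e. 4.79 to two decimal places.
The high-fitness type prefers to separate.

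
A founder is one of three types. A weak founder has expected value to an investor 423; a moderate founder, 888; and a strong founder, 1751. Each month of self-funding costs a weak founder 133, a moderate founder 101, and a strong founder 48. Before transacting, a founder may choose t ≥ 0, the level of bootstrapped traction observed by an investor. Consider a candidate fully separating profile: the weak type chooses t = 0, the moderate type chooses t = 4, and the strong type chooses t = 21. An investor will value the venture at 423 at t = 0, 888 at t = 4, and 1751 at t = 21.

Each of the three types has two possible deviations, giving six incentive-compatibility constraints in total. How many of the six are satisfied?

6

Weak (own payoff 423): to t=4 gives 888 − 133×4 = 356 → no gain ✓; to t=21 gives 1751 − 133×21 = -1042 → no gain ✓.
Strong (own payoff 1751 − 48×21 = 743): to t=0 gives 423 → no gain ✓; to t=4 gives 888 − 48×4 = 696 → no gain ✓.
Moderate (own payoff 888 − 101×4 = 484): to t=0 gives 423 → no gain ✓; to t=21 gives 1751 − 101×21 = -370 → no gain ✓.
6 of the 6 constraints hold; this profile is a separating equilibrium.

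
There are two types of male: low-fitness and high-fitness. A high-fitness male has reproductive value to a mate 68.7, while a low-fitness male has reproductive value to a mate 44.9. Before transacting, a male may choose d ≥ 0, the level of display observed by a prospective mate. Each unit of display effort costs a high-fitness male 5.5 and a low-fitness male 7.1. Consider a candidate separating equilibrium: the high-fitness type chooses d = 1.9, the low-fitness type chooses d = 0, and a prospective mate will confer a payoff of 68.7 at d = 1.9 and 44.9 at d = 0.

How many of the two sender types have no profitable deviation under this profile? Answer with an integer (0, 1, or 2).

1

Low-fitness type: stay at 0 → 44.9; mimic → 68.7 − 7.1 × 1.9 = 55.21. IC fails (44.9 < 55.21).
High-fitness type: signal → 68.7 − 5.5 × 1.9 = 58.25; deviate to 0 → 44.9. IC holds (58.25 ≥ 44.9).
1 of 2 constraints hold, so this profile is not an equilibrium.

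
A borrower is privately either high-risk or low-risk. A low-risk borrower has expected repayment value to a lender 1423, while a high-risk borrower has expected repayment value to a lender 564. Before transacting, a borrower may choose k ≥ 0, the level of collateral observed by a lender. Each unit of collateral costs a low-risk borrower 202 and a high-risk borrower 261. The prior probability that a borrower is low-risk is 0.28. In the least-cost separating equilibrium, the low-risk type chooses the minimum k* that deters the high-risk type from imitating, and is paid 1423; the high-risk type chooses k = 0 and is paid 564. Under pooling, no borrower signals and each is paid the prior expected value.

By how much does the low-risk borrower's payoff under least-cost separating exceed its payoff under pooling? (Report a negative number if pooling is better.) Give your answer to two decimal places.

Least-cost separating signal: k* solves 564 = 1423 − 261·k*, so k* = (1423 − 564)/261 ≈ 3.2912.
Low-risk type's separating payoff: 1423 − 202 × k* = 1423 − 202 × (1423 − 564)/261 = 1423 − 173518/261 ≈ 758.1801.
Pooling payoff: 0.28 × 1423 + 0.72 × 564 = 804.52.
Difference: 758.1801 − 804.52 = -46.3399, i.e. -46.34 to two decimal places.
The low-risk type would prefer the pooling outcome.

-46.34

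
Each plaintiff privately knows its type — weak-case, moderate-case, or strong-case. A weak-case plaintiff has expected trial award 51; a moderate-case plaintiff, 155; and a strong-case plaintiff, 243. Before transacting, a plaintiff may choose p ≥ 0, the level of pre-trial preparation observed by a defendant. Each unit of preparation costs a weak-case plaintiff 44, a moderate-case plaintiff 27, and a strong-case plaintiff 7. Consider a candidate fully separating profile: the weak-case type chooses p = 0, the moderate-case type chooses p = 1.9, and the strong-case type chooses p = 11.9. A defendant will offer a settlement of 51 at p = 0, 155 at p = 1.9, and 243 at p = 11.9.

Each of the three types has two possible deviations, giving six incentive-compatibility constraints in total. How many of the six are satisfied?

Weak-case (own payoff 51): to p=1.9 gives 155 − 44×1.9 = 71.4 → profitable ✗; to p=11.9 gives 243 − 44×11.9 = -280.6 → no gain ✓.
Moderate-case (own payoff 155 − 27×1.9 = 103.7): to p=0 gives 51 → no gain ✓; to p=11.9 gives 243 − 27×11.9 = -78.3 → no gain ✓.
Strong-case (own payoff 243 − 7×11.9 = 159.7): to p=0 gives 51 → no gain ✓; to p=1.9 gives 155 − 7×1.9 = 141.7 → no gain ✓.
5 of the 6 constraints hold; not an equilibrium.

5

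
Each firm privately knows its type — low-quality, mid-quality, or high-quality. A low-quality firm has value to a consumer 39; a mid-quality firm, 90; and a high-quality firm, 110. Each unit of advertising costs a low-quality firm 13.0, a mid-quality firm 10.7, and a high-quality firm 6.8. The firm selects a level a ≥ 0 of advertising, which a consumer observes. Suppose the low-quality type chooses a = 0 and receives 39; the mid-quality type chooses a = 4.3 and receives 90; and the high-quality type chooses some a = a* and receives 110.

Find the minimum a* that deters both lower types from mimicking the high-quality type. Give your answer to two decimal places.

Low-quality type (on-path payoff 39) won't mimic when 39 ≥ 110 − 13.0·a*, i.e. a* ≥ 5.46.
Mid-quality type (on-path payoff 90 − 10.7×4.3 = 43.99) won't mimic when 43.99 ≥ 110 − 10.7·a*, i.e. a* ≥ 6.17.
Both must hold, so a* = max(5.46, 6.17) = 6.17. The mid-quality type's constraint binds.

6.17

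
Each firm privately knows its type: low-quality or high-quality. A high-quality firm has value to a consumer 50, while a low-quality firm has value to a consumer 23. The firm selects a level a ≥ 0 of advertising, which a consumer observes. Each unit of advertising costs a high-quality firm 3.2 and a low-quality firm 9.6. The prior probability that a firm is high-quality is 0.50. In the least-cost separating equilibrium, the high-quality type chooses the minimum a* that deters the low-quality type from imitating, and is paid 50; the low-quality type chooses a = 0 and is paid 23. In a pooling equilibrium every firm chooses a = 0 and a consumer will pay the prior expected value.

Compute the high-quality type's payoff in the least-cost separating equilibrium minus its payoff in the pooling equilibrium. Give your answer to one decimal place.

Least-cost separating signal: a* solves 23 = 50 − 9.6·a*, so a* = (50 − 23)/9.6 = 2.8125.
High-quality type's separating payoff: 50 − 3.2 × a* = 50 − 3.2 × (50 − 23)/9.6 = 50 − 86.4/9.6 = 41.
Pooling payoff: 0.50 × 50 + 0.50 × 23 = 36.5.
Difference: 41 − 36.5 = 4.5.
The high-quality type prefers to separate.

4.5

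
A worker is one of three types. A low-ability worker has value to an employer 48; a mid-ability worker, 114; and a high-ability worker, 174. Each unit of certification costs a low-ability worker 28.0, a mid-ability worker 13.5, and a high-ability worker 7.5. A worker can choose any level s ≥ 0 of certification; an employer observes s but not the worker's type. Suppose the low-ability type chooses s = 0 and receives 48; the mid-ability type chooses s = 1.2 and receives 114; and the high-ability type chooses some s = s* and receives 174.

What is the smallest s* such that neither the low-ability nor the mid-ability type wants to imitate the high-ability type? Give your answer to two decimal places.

Low-ability type (on-path payoff 48) won't mimic when 48 ≥ 174 − 28.0·s*, i.e. s* ≥ 4.50.
Mid-ability type (on-path payoff 114 − 13.5×1.2 = 97.8) won't mimic when 97.8 ≥ 174 − 13.5·s*, i.e. s* ≥ 5.64.
Both must hold, so s* = max(4.50, 5.64) = 5.64. The mid-ability type's constraint binds.

5.64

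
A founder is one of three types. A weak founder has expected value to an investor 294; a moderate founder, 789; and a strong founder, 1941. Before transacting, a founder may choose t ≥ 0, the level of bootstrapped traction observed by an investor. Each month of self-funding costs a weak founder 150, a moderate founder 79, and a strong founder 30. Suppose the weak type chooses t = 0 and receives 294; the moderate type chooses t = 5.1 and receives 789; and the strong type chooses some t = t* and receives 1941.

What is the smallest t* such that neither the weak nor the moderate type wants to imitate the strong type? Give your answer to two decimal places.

Moderate type (on-path payoff 789 − 79×5.1 = 386.1) won't mimic when 386.1 ≥ 1941 − 79·t*, i.e. t* ≥ 19.68.
Weak type (on-path payoff 294) won't mimic when 294 ≥ 1941 − 150·t*, i.e. t* ≥ 10.98.
Both must hold, so t* = max(10.98, 19.68) = 19.68. The moderate type's constraint binds.

19.68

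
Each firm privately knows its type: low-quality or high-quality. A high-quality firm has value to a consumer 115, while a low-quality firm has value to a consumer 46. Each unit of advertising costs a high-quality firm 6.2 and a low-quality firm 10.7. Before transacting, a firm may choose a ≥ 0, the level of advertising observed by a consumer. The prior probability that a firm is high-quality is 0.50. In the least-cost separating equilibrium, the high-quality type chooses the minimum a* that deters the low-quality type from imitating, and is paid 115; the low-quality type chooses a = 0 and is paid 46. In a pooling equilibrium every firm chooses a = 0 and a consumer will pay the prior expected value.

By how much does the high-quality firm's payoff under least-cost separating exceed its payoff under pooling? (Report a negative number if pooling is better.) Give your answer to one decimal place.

-5.5

Least-cost separating signal: a* solves 46 = 115 − 10.7·a*, so a* = (115 − 46)/10.7 ≈ 6.4486.
High-quality type's separating payoff: 115 − 6.2 × a* = 115 − 6.2 × (115 − 46)/10.7 = 115 − 427.8/10.7 ≈ 75.019.
Pooling payoff: 0.50 × 115 + 0.50 × 46 = 80.5.
Difference: 75.019 − 80.5 = -5.481, i.e. -5.5 to one decimal place.
The high-quality type would prefer the pooling outcome.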